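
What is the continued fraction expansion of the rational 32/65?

[0; 2, 32]

Run the Euclidean algorithm on 32 and 65; the successive quotients are the partial quotients a_0, a_1, ... (each step inverts the fractional part left over by the previous one):
  32 = 0*65 + 32, so a_0 = 0.
  65 = 2*32 + 1, so a_1 = 2.
  32 = 32*1 + 0, so a_2 = 32.
The remainder reaches 0 after 3 divisions, so the expansion has 3 partial quotients, read off in order.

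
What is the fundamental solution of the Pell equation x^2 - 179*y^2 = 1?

First expand sqrt(179) as a continued fraction. With x_i = (sqrt(179) + m_i)/d_i and (m_0, d_0) = (0, 1): a_0 = floor(sqrt(179)) = 13, since 13^2 = 169 <= 179 < 196 = 14^2.
Iterate m_{i+1} = d_i*a_i - m_i, d_{i+1} = (179 - m_{i+1}^2)/d_i, a_{i+1} = floor((a_0 + m_{i+1})/d_{i+1}):
  m_1 = 1*13 - 0 = 13, d_1 = (179 - 13^2)/1 = 10/1 = 10, a_1 = floor((13 + 13)/10) = 2.
  m_2 = 10*2 - 13 = 7, d_2 = (179 - 7^2)/10 = 130/10 = 13, a_2 = floor((13 + 7)/13) = 1.
  m_3 = 13*1 - 7 = 6, d_3 = (179 - 6^2)/13 = 143/13 = 11, a_3 = floor((13 + 6)/11) = 1.
  m_4 = 11*1 - 6 = 5, d_4 = (179 - 5^2)/11 = 154/11 = 14, a_4 = floor((13 + 5)/14) = 1.
  m_5 = 14*1 - 5 = 9, d_5 = (179 - 9^2)/14 = 98/14 = 7, a_5 = floor((13 + 9)/7) = 3.
  m_6 = 7*3 - 9 = 12, d_6 = (179 - 12^2)/7 = 35/7 = 5, a_6 = floor((13 + 12)/5) = 5.
  m_7 = 5*5 - 12 = 13, d_7 = (179 - 13^2)/5 = 10/5 = 2, a_7 = floor((13 + 13)/2) = 13.
  m_8 = 2*13 - 13 = 13, d_8 = (179 - 13^2)/2 = 10/2 = 5, a_8 = floor((13 + 13)/5) = 5.
  m_9 = 5*5 - 13 = 12, d_9 = (179 - 12^2)/5 = 35/5 = 7, a_9 = floor((13 + 12)/7) = 3.
  m_10 = 7*3 - 12 = 9, d_10 = (179 - 9^2)/7 = 98/7 = 14, a_10 = floor((13 + 9)/14) = 1.
  m_11 = 14*1 - 9 = 5, d_11 = (179 - 5^2)/14 = 154/14 = 11, a_11 = floor((13 + 5)/11) = 1.
  m_12 = 11*1 - 5 = 6, d_12 = (179 - 6^2)/11 = 143/11 = 13, a_12 = floor((13 + 6)/13) = 1.
  m_13 = 13*1 - 6 = 7, d_13 = (179 - 7^2)/13 = 130/13 = 10, a_13 = floor((13 + 7)/10) = 2.
  m_14 = 10*2 - 7 = 13, d_14 = (179 - 13^2)/10 = 10/10 = 1, a_14 = floor((13 + 13)/1) = 26.
  m_15 = 1*26 - 13 = 13, d_15 = (179 - 13^2)/1 = 10/1 = 10: (m_15, d_15) = (m_1, d_1) = (13, 10), so from here the quotients repeat a_1, ..., a_14; the period length is 14.
So sqrt(179) = [13; (2, 1, 1, 1, 3, 5, 13, 5, 3, 1, 1, 1, 2, 26)] with period length k = 14.
k is even, so the fundamental solution of x^2 - 179y^2 = 1 is (p_{k-1}, q_{k-1}) = (p_13, q_13); compute convergents through index 13.
Convergents (p_i = a_i*p_{i-1} + p_{i-2}, q_i = a_i*q_{i-1} + q_{i-2} with p_{-2}=0, p_{-1}=1, q_{-2}=1, q_{-1}=0):
  i=0: a_0=13, p_0 = 13*1 + 0 = 13, q_0 = 13*0 + 1 = 1.
  i=1: a_1=2, p_1 = 2*13 + 1 = 27, q_1 = 2*1 + 0 = 2.
  i=2: a_2=1, p_2 = 1*27 + 13 = 40, q_2 = 1*2 + 1 = 3.
  i=3: a_3=1, p_3 = 1*40 + 27 = 67, q_3 = 1*3 + 2 = 5.
  i=4: a_4=1, p_4 = 1*67 + 40 = 107, q_4 = 1*5 + 3 = 8.
  i=5: a_5=3, p_5 = 3*107 + 67 = 388, q_5 = 3*8 + 5 = 29.
  i=6: a_6=5, p_6 = 5*388 + 107 = 2047, q_6 = 5*29 + 8 = 153.
  i=7: a_7=13, p_7 = 13*2047 + 388 = 26999, q_7 = 13*153 + 29 = 2018.
  i=8: a_8=5, p_8 = 5*26999 + 2047 = 137042, q_8 = 5*2018 + 153 = 10243.
  i=9: a_9=3, p_9 = 3*137042 + 26999 = 438125, q_9 = 3*10243 + 2018 = 32747.
  i=10: a_10=1, p_10 = 1*438125 + 137042 = 575167, q_10 = 1*32747 + 10243 = 42990.
  i=11: a_11=1, p_11 = 1*575167 + 438125 = 1013292, q_11 = 1*42990 + 32747 = 75737.
  i=12: a_12=1, p_12 = 1*1013292 + 575167 = 1588459, q_12 = 1*75737 + 42990 = 118727.
  i=13: a_13=2, p_13 = 2*1588459 + 1013292 = 4190210, q_13 = 2*118727 + 75737 = 313191.
Check: 4190210^2 - 179*313191^2 = 17557859844100 - 17557859844099 = 1, so (x, y) = (4190210, 313191) solves the equation, and by the theorem it is the least positive solution.

(x, y) = (4190210, 313191)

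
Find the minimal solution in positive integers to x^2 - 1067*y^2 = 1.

First expand sqrt(1067) as a continued fraction. With x_i = (sqrt(1067) + m_i)/d_i and (m_0, d_0) = (0, 1): a_0 = floor(sqrt(1067)) = 32, since 32^2 = 1024 <= 1067 < 1089 = 33^2.
Iterate m_{i+1} = d_i*a_i - m_i, d_{i+1} = (1067 - m_{i+1}^2)/d_i, a_{i+1} = floor((a_0 + m_{i+1})/d_{i+1}):
  m_1 = 1*32 - 0 = 32, d_1 = (1067 - 32^2)/1 = 43/1 = 43, a_1 = floor((32 + 32)/43) = 1.
  m_2 = 43*1 - 32 = 11, d_2 = (1067 - 11^2)/43 = 946/43 = 22, a_2 = floor((32 + 11)/22) = 1.
  m_3 = 22*1 - 11 = 11, d_3 = (1067 - 11^2)/22 = 946/22 = 43, a_3 = floor((32 + 11)/43) = 1.
  m_4 = 43*1 - 11 = 32, d_4 = (1067 - 32^2)/43 = 43/43 = 1, a_4 = floor((32 + 32)/1) = 64.
  m_5 = 1*64 - 32 = 32, d_5 = (1067 - 32^2)/1 = 43/1 = 43: (m_5, d_5) = (m_1, d_1) = (32, 43), so from here the quotients repeat a_1, ..., a_4; the period length is 4.
So sqrt(1067) = [32; (1, 1, 1, 64)] with period length k = 4.
k is even, so the fundamental solution of x^2 - 1067y^2 = 1 is (p_{k-1}, q_{k-1}) = (p_3, q_3); compute convergents through index 3.
Convergents (p_i = a_i*p_{i-1} + p_{i-2}, q_i = a_i*q_{i-1} + q_{i-2} with p_{-2}=0, p_{-1}=1, q_{-2}=1, q_{-1}=0):
  i=0: a_0=32, p_0 = 32*1 + 0 = 32, q_0 = 32*0 + 1 = 1.
  i=1: a_1=1, p_1 = 1*32 + 1 = 33, q_1 = 1*1 + 0 = 1.
  i=2: a_2=1, p_2 = 1*33 + 32 = 65, q_2 = 1*1 + 1 = 2.
  i=3: a_3=1, p_3 = 1*65 + 33 = 98, q_3 = 1*2 + 1 = 3.
Check: 98^2 - 1067*3^2 = 9604 - 9603 = 1, so (x, y) = (98, 3) solves the equation, and by the theorem it is the least positive solution.

(x, y) = (98, 3)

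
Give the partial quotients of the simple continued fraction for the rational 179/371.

Run the Euclidean algorithm on 179 and 371; the successive quotients are the partial quotients a_0, a_1, ... (each step inverts the fractional part left over by the previous one):
  179 = 0*371 + 179, so a_0 = 0.
  371 = 2*179 + 13, so a_1 = 2.
  179 = 13*13 + 10, so a_2 = 13.
  13 = 1*10 + 3, so a_3 = 1.
  10 = 3*3 + 1, so a_4 = 3.
  3 = 3*1 + 0, so a_5 = 3.
The remainder reaches 0 after 6 divisions, so the expansion has 6 partial quotients, read off in order.

[0; 2, 13, 1, 3, 3]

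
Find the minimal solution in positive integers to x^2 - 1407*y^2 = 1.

(x, y) = (3751, 100)

First expand sqrt(1407) as a continued fraction. With x_i = (sqrt(1407) + m_i)/d_i and (m_0, d_0) = (0, 1): a_0 = floor(sqrt(1407)) = 37, since 37^2 = 1369 <= 1407 < 1444 = 38^2.
Iterate m_{i+1} = d_i*a_i - m_i, d_{i+1} = (1407 - m_{i+1}^2)/d_i, a_{i+1} = floor((a_0 + m_{i+1})/d_{i+1}):
  m_1 = 1*37 - 0 = 37, d_1 = (1407 - 37^2)/1 = 38/1 = 38, a_1 = floor((37 + 37)/38) = 1.
  m_2 = 38*1 - 37 = 1, d_2 = (1407 - 1^2)/38 = 1406/38 = 37, a_2 = floor((37 + 1)/37) = 1.
  m_3 = 37*1 - 1 = 36, d_3 = (1407 - 36^2)/37 = 111/37 = 3, a_3 = floor((37 + 36)/3) = 24.
  m_4 = 3*24 - 36 = 36, d_4 = (1407 - 36^2)/3 = 111/3 = 37, a_4 = floor((37 + 36)/37) = 1.
  m_5 = 37*1 - 36 = 1, d_5 = (1407 - 1^2)/37 = 1406/37 = 38, a_5 = floor((37 + 1)/38) = 1.
  m_6 = 38*1 - 1 = 37, d_6 = (1407 - 37^2)/38 = 38/38 = 1, a_6 = floor((37 + 37)/1) = 74.
  m_7 = 1*74 - 37 = 37, d_7 = (1407 - 37^2)/1 = 38/1 = 38: (m_7, d_7) = (m_1, d_1) = (37, 38), so from here the quotients repeat a_1, ..., a_6; the period length is 6.
So sqrt(1407) = [37; (1, 1, 24, 1, 1, 74)] with period length k = 6.
k is even, so the fundamental solution of x^2 - 1407y^2 = 1 is (p_{k-1}, q_{k-1}) = (p_5, q_5); compute convergents through index 5.
Convergents (p_i = a_i*p_{i-1} + p_{i-2}, q_i = a_i*q_{i-1} + q_{i-2} with p_{-2}=0, p_{-1}=1, q_{-2}=1, q_{-1}=0):
  i=0: a_0=37, p_0 = 37*1 + 0 = 37, q_0 = 37*0 + 1 = 1.
  i=1: a_1=1, p_1 = 1*37 + 1 = 38, q_1 = 1*1 + 0 = 1.
  i=2: a_2=1, p_2 = 1*38 + 37 = 75, q_2 = 1*1 + 1 = 2.
  i=3: a_3=24, p_3 = 24*75 + 38 = 1838, q_3 = 24*2 + 1 = 49.
  i=4: a_4=1, p_4 = 1*1838 + 75 = 1913, q_4 = 1*49 + 2 = 51.
  i=5: a_5=1, p_5 = 1*1913 + 1838 = 3751, q_5 = 1*51 + 49 = 100.
Check: 3751^2 - 1407*100^2 = 14070001 - 14070000 = 1, so (x, y) = (3751, 100) solves the equation, and by the theorem it is the least positive solution.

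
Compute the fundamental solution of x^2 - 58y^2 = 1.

(x, y) = (19603, 2574)

First expand sqrt(58) as a continued fraction. With x_i = (sqrt(58) + m_i)/d_i and (m_0, d_0) = (0, 1): a_0 = floor(sqrt(58)) = 7, since 7^2 = 49 <= 58 < 64 = 8^2.
Iterate m_{i+1} = d_i*a_i - m_i, d_{i+1} = (58 - m_{i+1}^2)/d_i, a_{i+1} = floor((a_0 + m_{i+1})/d_{i+1}):
  m_1 = 1*7 - 0 = 7, d_1 = (58 - 7^2)/1 = 9/1 = 9, a_1 = floor((7 + 7)/9) = 1.
  m_2 = 9*1 - 7 = 2, d_2 = (58 - 2^2)/9 = 54/9 = 6, a_2 = floor((7 + 2)/6) = 1.
  m_3 = 6*1 - 2 = 4, d_3 = (58 - 4^2)/6 = 42/6 = 7, a_3 = floor((7 + 4)/7) = 1.
  m_4 = 7*1 - 4 = 3, d_4 = (58 - 3^2)/7 = 49/7 = 7, a_4 = floor((7 + 3)/7) = 1.
  m_5 = 7*1 - 3 = 4, d_5 = (58 - 4^2)/7 = 42/7 = 6, a_5 = floor((7 + 4)/6) = 1.
  m_6 = 6*1 - 4 = 2, d_6 = (58 - 2^2)/6 = 54/6 = 9, a_6 = floor((7 + 2)/9) = 1.
  m_7 = 9*1 - 2 = 7, d_7 = (58 - 7^2)/9 = 9/9 = 1, a_7 = floor((7 + 7)/1) = 14.
  m_8 = 1*14 - 7 = 7, d_8 = (58 - 7^2)/1 = 9/1 = 9: (m_8, d_8) = (m_1, d_1) = (7, 9), so from here the quotients repeat a_1, ..., a_7; the period length is 7.
So sqrt(58) = [7; (1, 1, 1, 1, 1, 1, 14)] with period length k = 7.
k is odd, so (p_{k-1}, q_{k-1}) only solves x^2 - 58y^2 = -1 and the fundamental solution of x^2 - 58y^2 = 1 is (p_{2k-1}, q_{2k-1}) = (p_13, q_13); compute convergents through index 13, running through the period twice.
Convergents (p_i = a_i*p_{i-1} + p_{i-2}, q_i = a_i*q_{i-1} + q_{i-2} with p_{-2}=0, p_{-1}=1, q_{-2}=1, q_{-1}=0):
  i=0: a_0=7, p_0 = 7*1 + 0 = 7, q_0 = 7*0 + 1 = 1.
  i=1: a_1=1, p_1 = 1*7 + 1 = 8, q_1 = 1*1 + 0 = 1.
  i=2: a_2=1, p_2 = 1*8 + 7 = 15, q_2 = 1*1 + 1 = 2.
  i=3: a_3=1, p_3 = 1*15 + 8 = 23, q_3 = 1*2 + 1 = 3.
  i=4: a_4=1, p_4 = 1*23 + 15 = 38, q_4 = 1*3 + 2 = 5.
  i=5: a_5=1, p_5 = 1*38 + 23 = 61, q_5 = 1*5 + 3 = 8.
  i=6: a_6=1, p_6 = 1*61 + 38 = 99, q_6 = 1*8 + 5 = 13.
  i=7: a_7=14, p_7 = 14*99 + 61 = 1447, q_7 = 14*13 + 8 = 190.
  i=8: a_8=1, p_8 = 1*1447 + 99 = 1546, q_8 = 1*190 + 13 = 203.
  i=9: a_9=1, p_9 = 1*1546 + 1447 = 2993, q_9 = 1*203 + 190 = 393.
  i=10: a_10=1, p_10 = 1*2993 + 1546 = 4539, q_10 = 1*393 + 203 = 596.
  i=11: a_11=1, p_11 = 1*4539 + 2993 = 7532, q_11 = 1*596 + 393 = 989.
  i=12: a_12=1, p_12 = 1*7532 + 4539 = 12071, q_12 = 1*989 + 596 = 1585.
  i=13: a_13=1, p_13 = 1*12071 + 7532 = 19603, q_13 = 1*1585 + 989 = 2574.
Indeed p_6^2 - 58*q_6^2 = 9801 - 9802 = -1, not +1.
Check: 19603^2 - 58*2574^2 = 384277609 - 384277608 = 1, so (x, y) = (19603, 2574) solves the equation, and by the theorem it is the least positive solution.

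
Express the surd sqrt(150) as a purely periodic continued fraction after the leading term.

[12; (4, 24)]

Write x_i = (sqrt(150) + m_i)/d_i with (m_0, d_0) = (0, 1). a_0 = floor(sqrt(150)) = 12, since 12^2 = 144 <= 150 < 169 = 13^2.
Iterate m_{i+1} = d_i*a_i - m_i, d_{i+1} = (150 - m_{i+1}^2)/d_i, a_{i+1} = floor((a_0 + m_{i+1})/d_{i+1}):
  m_1 = 1*12 - 0 = 12, d_1 = (150 - 12^2)/1 = 6/1 = 6, a_1 = floor((12 + 12)/6) = 4.
  m_2 = 6*4 - 12 = 12, d_2 = (150 - 12^2)/6 = 6/6 = 1, a_2 = floor((12 + 12)/1) = 24.
  m_3 = 1*24 - 12 = 12, d_3 = (150 - 12^2)/1 = 6/1 = 6: (m_3, d_3) = (m_1, d_1) = (12, 6), so from here the quotients repeat a_1, a_2; the period length is 2.
Hence the expansion of sqrt(150) is a_0 = 12 followed by the repeating block 4, 24 (period 2).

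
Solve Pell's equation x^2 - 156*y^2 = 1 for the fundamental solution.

First expand sqrt(156) as a continued fraction. With x_i = (sqrt(156) + m_i)/d_i and (m_0, d_0) = (0, 1): a_0 = floor(sqrt(156)) = 12, since 12^2 = 144 <= 156 < 169 = 13^2.
Iterate m_{i+1} = d_i*a_i - m_i, d_{i+1} = (156 - m_{i+1}^2)/d_i, a_{i+1} = floor((a_0 + m_{i+1})/d_{i+1}):
  m_1 = 1*12 - 0 = 12, d_1 = (156 - 12^2)/1 = 12/1 = 12, a_1 = floor((12 + 12)/12) = 2.
  m_2 = 12*2 - 12 = 12, d_2 = (156 - 12^2)/12 = 12/12 = 1, a_2 = floor((12 + 12)/1) = 24.
  m_3 = 1*24 - 12 = 12, d_3 = (156 - 12^2)/1 = 12/1 = 12: (m_3, d_3) = (m_1, d_1) = (12, 12), so from here the quotients repeat a_1, a_2; the period length is 2.
So sqrt(156) = [12; (2, 24)] with period length k = 2.
k is even, so the fundamental solution of x^2 - 156y^2 = 1 is (p_{k-1}, q_{k-1}) = (p_1, q_1); compute convergents through index 1.
Convergents (p_i = a_i*p_{i-1} + p_{i-2}, q_i = a_i*q_{i-1} + q_{i-2} with p_{-2}=0, p_{-1}=1, q_{-2}=1, q_{-1}=0):
  i=0: a_0=12, p_0 = 12*1 + 0 = 12, q_0 = 12*0 + 1 = 1.
  i=1: a_1=2, p_1 = 2*12 + 1 = 25, q_1 = 2*1 + 0 = 2.
Check: 25^2 - 156*2^2 = 625 - 624 = 1, so (x, y) = (25, 2) solves the equation, and by the theorem it is the least positive solution.

(x, y) = (25, 2)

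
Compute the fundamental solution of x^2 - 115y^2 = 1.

(x, y) = (1126, 105)

First expand sqrt(115) as a continued fraction. With x_i = (sqrt(115) + m_i)/d_i and (m_0, d_0) = (0, 1): a_0 = floor(sqrt(115)) = 10, since 10^2 = 100 <= 115 < 121 = 11^2.
Iterate m_{i+1} = d_i*a_i - m_i, d_{i+1} = (115 - m_{i+1}^2)/d_i, a_{i+1} = floor((a_0 + m_{i+1})/d_{i+1}):
  m_1 = 1*10 - 0 = 10, d_1 = (115 - 10^2)/1 = 15/1 = 15, a_1 = floor((10 + 10)/15) = 1.
  m_2 = 15*1 - 10 = 5, d_2 = (115 - 5^2)/15 = 90/15 = 6, a_2 = floor((10 + 5)/6) = 2.
  m_3 = 6*2 - 5 = 7, d_3 = (115 - 7^2)/6 = 66/6 = 11, a_3 = floor((10 + 7)/11) = 1.
  m_4 = 11*1 - 7 = 4, d_4 = (115 - 4^2)/11 = 99/11 = 9, a_4 = floor((10 + 4)/9) = 1.
  m_5 = 9*1 - 4 = 5, d_5 = (115 - 5^2)/9 = 90/9 = 10, a_5 = floor((10 + 5)/10) = 1.
  m_6 = 10*1 - 5 = 5, d_6 = (115 - 5^2)/10 = 90/10 = 9, a_6 = floor((10 + 5)/9) = 1.
  m_7 = 9*1 - 5 = 4, d_7 = (115 - 4^2)/9 = 99/9 = 11, a_7 = floor((10 + 4)/11) = 1.
  m_8 = 11*1 - 4 = 7, d_8 = (115 - 7^2)/11 = 66/11 = 6, a_8 = floor((10 + 7)/6) = 2.
  m_9 = 6*2 - 7 = 5, d_9 = (115 - 5^2)/6 = 90/6 = 15, a_9 = floor((10 + 5)/15) = 1.
  m_10 = 15*1 - 5 = 10, d_10 = (115 - 10^2)/15 = 15/15 = 1, a_10 = floor((10 + 10)/1) = 20.
  m_11 = 1*20 - 10 = 10, d_11 = (115 - 10^2)/1 = 15/1 = 15: (m_11, d_11) = (m_1, d_1) = (10, 15), so from here the quotients repeat a_1, ..., a_10; the period length is 10.
So sqrt(115) = [10; (1, 2, 1, 1, 1, 1, 1, 2, 1, 20)] with period length k = 10.
k is even, so the fundamental solution of x^2 - 115y^2 = 1 is (p_{k-1}, q_{k-1}) = (p_9, q_9); compute convergents through index 9.
Convergents (p_i = a_i*p_{i-1} + p_{i-2}, q_i = a_i*q_{i-1} + q_{i-2} with p_{-2}=0, p_{-1}=1, q_{-2}=1, q_{-1}=0):
  i=0: a_0=10, p_0 = 10*1 + 0 = 10, q_0 = 10*0 + 1 = 1.
  i=1: a_1=1, p_1 = 1*10 + 1 = 11, q_1 = 1*1 + 0 = 1.
  i=2: a_2=2, p_2 = 2*11 + 10 = 32, q_2 = 2*1 + 1 = 3.
  i=3: a_3=1, p_3 = 1*32 + 11 = 43, q_3 = 1*3 + 1 = 4.
  i=4: a_4=1, p_4 = 1*43 + 32 = 75, q_4 = 1*4 + 3 = 7.
  i=5: a_5=1, p_5 = 1*75 + 43 = 118, q_5 = 1*7 + 4 = 11.
  i=6: a_6=1, p_6 = 1*118 + 75 = 193, q_6 = 1*11 + 7 = 18.
  i=7: a_7=1, p_7 = 1*193 + 118 = 311, q_7 = 1*18 + 11 = 29.
  i=8: a_8=2, p_8 = 2*311 + 193 = 815, q_8 = 2*29 + 18 = 76.
  i=9: a_9=1, p_9 = 1*815 + 311 = 1126, q_9 = 1*76 + 29 = 105.
Check: 1126^2 - 115*105^2 = 1267876 - 1267875 = 1, so (x, y) = (1126, 105) solves the equation, and by the theorem it is the least positive solution.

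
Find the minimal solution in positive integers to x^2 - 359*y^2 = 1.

(x, y) = (360, 19)

First expand sqrt(359) as a continued fraction. With x_i = (sqrt(359) + m_i)/d_i and (m_0, d_0) = (0, 1): a_0 = floor(sqrt(359)) = 18, since 18^2 = 324 <= 359 < 361 = 19^2.
Iterate m_{i+1} = d_i*a_i - m_i, d_{i+1} = (359 - m_{i+1}^2)/d_i, a_{i+1} = floor((a_0 + m_{i+1})/d_{i+1}):
  m_1 = 1*18 - 0 = 18, d_1 = (359 - 18^2)/1 = 35/1 = 35, a_1 = floor((18 + 18)/35) = 1.
  m_2 = 35*1 - 18 = 17, d_2 = (359 - 17^2)/35 = 70/35 = 2, a_2 = floor((18 + 17)/2) = 17.
  m_3 = 2*17 - 17 = 17, d_3 = (359 - 17^2)/2 = 70/2 = 35, a_3 = floor((18 + 17)/35) = 1.
  m_4 = 35*1 - 17 = 18, d_4 = (359 - 18^2)/35 = 35/35 = 1, a_4 = floor((18 + 18)/1) = 36.
  m_5 = 1*36 - 18 = 18, d_5 = (359 - 18^2)/1 = 35/1 = 35: (m_5, d_5) = (m_1, d_1) = (18, 35), so from here the quotients repeat a_1, ..., a_4; the period length is 4.
So sqrt(359) = [18; (1, 17, 1, 36)] with period length k = 4.
k is even, so the fundamental solution of x^2 - 359y^2 = 1 is (p_{k-1}, q_{k-1}) = (p_3, q_3); compute convergents through index 3.
Convergents (p_i = a_i*p_{i-1} + p_{i-2}, q_i = a_i*q_{i-1} + q_{i-2} with p_{-2}=0, p_{-1}=1, q_{-2}=1, q_{-1}=0):
  i=0: a_0=18, p_0 = 18*1 + 0 = 18, q_0 = 18*0 + 1 = 1.
  i=1: a_1=1, p_1 = 1*18 + 1 = 19, q_1 = 1*1 + 0 = 1.
  i=2: a_2=17, p_2 = 17*19 + 18 = 341, q_2 = 17*1 + 1 = 18.
  i=3: a_3=1, p_3 = 1*341 + 19 = 360, q_3 = 1*18 + 1 = 19.
Check: 360^2 - 359*19^2 = 129600 - 129599 = 1, so (x, y) = (360, 19) solves the equation, and by the theorem it is the least positive solution.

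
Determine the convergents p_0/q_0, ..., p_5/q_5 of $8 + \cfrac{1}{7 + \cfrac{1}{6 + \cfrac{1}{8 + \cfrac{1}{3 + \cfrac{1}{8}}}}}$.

8/1, 57/7, 350/43, 2857/351, 8921/1096, 74225/9119

Using the convergent recurrence p_i = a_i*p_{i-1} + p_{i-2}, q_i = a_i*q_{i-1} + q_{i-2} with p_{-2}=0, p_{-1}=1, q_{-2}=1, q_{-1}=0:
  i=0: a_0=8, p_0 = 8*1 + 0 = 8, q_0 = 8*0 + 1 = 1.
  i=1: a_1=7, p_1 = 7*8 + 1 = 57, q_1 = 7*1 + 0 = 7.
  i=2: a_2=6, p_2 = 6*57 + 8 = 350, q_2 = 6*7 + 1 = 43.
  i=3: a_3=8, p_3 = 8*350 + 57 = 2857, q_3 = 8*43 + 7 = 351.
  i=4: a_4=3, p_4 = 3*2857 + 350 = 8921, q_4 = 3*351 + 43 = 1096.
  i=5: a_5=8, p_5 = 8*8921 + 2857 = 74225, q_5 = 8*1096 + 351 = 9119.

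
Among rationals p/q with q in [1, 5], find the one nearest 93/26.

Expand x = 93/26 as a continued fraction with the Euclidean algorithm:
  93 = 3*26 + 15, so a_0 = 3.
  26 = 1*15 + 11, so a_1 = 1.
  15 = 1*11 + 4, so a_2 = 1.
  11 = 2*4 + 3, so a_3 = 2.
  4 = 1*3 + 1, so a_4 = 1.
  3 = 3*1 + 0, so a_5 = 3.
so x = [3; 1, 1, 2, 1, 3].
Convergents (p_i = a_i*p_{i-1} + p_{i-2}, q_i = a_i*q_{i-1} + q_{i-2} with p_{-2}=0, p_{-1}=1, q_{-2}=1, q_{-1}=0), until the denominator exceeds 5:
  i=0: a_0=3, p_0 = 3*1 + 0 = 3, q_0 = 3*0 + 1 = 1.
  i=1: a_1=1, p_1 = 1*3 + 1 = 4, q_1 = 1*1 + 0 = 1.
  i=2: a_2=1, p_2 = 1*4 + 3 = 7, q_2 = 1*1 + 1 = 2.
  i=3: a_3=2, p_3 = 2*7 + 4 = 18, q_3 = 2*2 + 1 = 5.
  i=4: a_4=1, p_4 = 1*18 + 7 = 25, q_4 = 1*5 + 2 = 7.
q_4 = 7 > 5, so the last convergent with denominator <= 5 is p_3/q_3 = 18/5.
The closest fraction with denominator <= 5 is either p_3/q_3 or the intermediate fraction (k*p_3 + p_2)/(k*q_3 + q_2) with the largest k >= 1 whose denominator stays <= 5; these approach x as k grows, and every other convergent or intermediate fraction in range is farther away.
Largest k: floor((5 - q_2)/q_3) = floor((5 - 2)/5) = 0.
Since k = 0, no intermediate fraction beyond p_3/q_3 has denominator <= 5, so the convergent 18/5 is the closest (its error is |93*5 - 18*26|/(26*5) = 3/130).

18/5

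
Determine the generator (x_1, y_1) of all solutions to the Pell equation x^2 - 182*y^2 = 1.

First expand sqrt(182) as a continued fraction. With x_i = (sqrt(182) + m_i)/d_i and (m_0, d_0) = (0, 1): a_0 = floor(sqrt(182)) = 13, since 13^2 = 169 <= 182 < 196 = 14^2.
Iterate m_{i+1} = d_i*a_i - m_i, d_{i+1} = (182 - m_{i+1}^2)/d_i, a_{i+1} = floor((a_0 + m_{i+1})/d_{i+1}):
  m_1 = 1*13 - 0 = 13, d_1 = (182 - 13^2)/1 = 13/1 = 13, a_1 = floor((13 + 13)/13) = 2.
  m_2 = 13*2 - 13 = 13, d_2 = (182 - 13^2)/13 = 13/13 = 1, a_2 = floor((13 + 13)/1) = 26.
  m_3 = 1*26 - 13 = 13, d_3 = (182 - 13^2)/1 = 13/1 = 13: (m_3, d_3) = (m_1, d_1) = (13, 13), so from here the quotients repeat a_1, a_2; the period length is 2.
So sqrt(182) = [13; (2, 26)] with period length k = 2.
k is even, so the fundamental solution of x^2 - 182y^2 = 1 is (p_{k-1}, q_{k-1}) = (p_1, q_1); compute convergents through index 1.
Convergents (p_i = a_i*p_{i-1} + p_{i-2}, q_i = a_i*q_{i-1} + q_{i-2} with p_{-2}=0, p_{-1}=1, q_{-2}=1, q_{-1}=0):
  i=0: a_0=13, p_0 = 13*1 + 0 = 13, q_0 = 13*0 + 1 = 1.
  i=1: a_1=2, p_1 = 2*13 + 1 = 27, q_1 = 2*1 + 0 = 2.
Check: 27^2 - 182*2^2 = 729 - 728 = 1, so (x, y) = (27, 2) solves the equation, and by the theorem it is the least positive solution.

(x, y) = (27, 2)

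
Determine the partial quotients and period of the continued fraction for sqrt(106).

Write x_i = (sqrt(106) + m_i)/d_i with (m_0, d_0) = (0, 1). a_0 = floor(sqrt(106)) = 10, since 10^2 = 100 <= 106 < 121 = 11^2.
Iterate m_{i+1} = d_i*a_i - m_i, d_{i+1} = (106 - m_{i+1}^2)/d_i, a_{i+1} = floor((a_0 + m_{i+1})/d_{i+1}):
  m_1 = 1*10 - 0 = 10, d_1 = (106 - 10^2)/1 = 6/1 = 6, a_1 = floor((10 + 10)/6) = 3.
  m_2 = 6*3 - 10 = 8, d_2 = (106 - 8^2)/6 = 42/6 = 7, a_2 = floor((10 + 8)/7) = 2.
  m_3 = 7*2 - 8 = 6, d_3 = (106 - 6^2)/7 = 70/7 = 10, a_3 = floor((10 + 6)/10) = 1.
  m_4 = 10*1 - 6 = 4, d_4 = (106 - 4^2)/10 = 90/10 = 9, a_4 = floor((10 + 4)/9) = 1.
  m_5 = 9*1 - 4 = 5, d_5 = (106 - 5^2)/9 = 81/9 = 9, a_5 = floor((10 + 5)/9) = 1.
  m_6 = 9*1 - 5 = 4, d_6 = (106 - 4^2)/9 = 90/9 = 10, a_6 = floor((10 + 4)/10) = 1.
  m_7 = 10*1 - 4 = 6, d_7 = (106 - 6^2)/10 = 70/10 = 7, a_7 = floor((10 + 6)/7) = 2.
  m_8 = 7*2 - 6 = 8, d_8 = (106 - 8^2)/7 = 42/7 = 6, a_8 = floor((10 + 8)/6) = 3.
  m_9 = 6*3 - 8 = 10, d_9 = (106 - 10^2)/6 = 6/6 = 1, a_9 = floor((10 + 10)/1) = 20.
  m_10 = 1*20 - 10 = 10, d_10 = (106 - 10^2)/1 = 6/1 = 6: (m_10, d_10) = (m_1, d_1) = (10, 6), so from here the quotients repeat a_1, ..., a_9; the period length is 9.
Hence the expansion of sqrt(106) is a_0 = 10 followed by the repeating block 3, 2, 1, 1, 1, 1, 2, 3, 20 (period 9).

[10; (3, 2, 1, 1, 1, 1, 2, 3, 20)]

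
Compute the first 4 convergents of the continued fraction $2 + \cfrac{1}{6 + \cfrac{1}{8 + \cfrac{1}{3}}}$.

Using the convergent recurrence p_i = a_i*p_{i-1} + p_{i-2}, q_i = a_i*q_{i-1} + q_{i-2} with p_{-2}=0, p_{-1}=1, q_{-2}=1, q_{-1}=0:
  i=0: a_0=2, p_0 = 2*1 + 0 = 2, q_0 = 2*0 + 1 = 1.
  i=1: a_1=6, p_1 = 6*2 + 1 = 13, q_1 = 6*1 + 0 = 6.
  i=2: a_2=8, p_2 = 8*13 + 2 = 106, q_2 = 8*6 + 1 = 49.
  i=3: a_3=3, p_3 = 3*106 + 13 = 331, q_3 = 3*49 + 6 = 153.

2/1, 13/6, 106/49, 331/153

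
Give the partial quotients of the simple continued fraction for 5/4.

[1; 4]

Run the Euclidean algorithm on 5 and 4; the successive quotients are the partial quotients a_0, a_1, ... (each step inverts the fractional part left over by the previous one):
  5 = 1*4 + 1, so a_0 = 1.
  4 = 4*1 + 0, so a_1 = 4.
The remainder reaches 0 after 2 divisions, so the expansion has 2 partial quotients, read off in order.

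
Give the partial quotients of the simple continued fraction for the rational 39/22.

[1; 1, 3, 2, 2]

Run the Euclidean algorithm on 39 and 22; the successive quotients are the partial quotients a_0, a_1, ... (each step inverts the fractional part left over by the previous one):
  39 = 1*22 + 17, so a_0 = 1.
  22 = 1*17 + 5, so a_1 = 1.
  17 = 3*5 + 2, so a_2 = 3.
  5 = 2*2 + 1, so a_3 = 2.
  2 = 2*1 + 0, so a_4 = 2.
The remainder reaches 0 after 5 divisions, so the expansion has 5 partial quotients, read off in order.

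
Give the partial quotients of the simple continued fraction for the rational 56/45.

[1; 4, 11]

Run the Euclidean algorithm on 56 and 45; the successive quotients are the partial quotients a_0, a_1, ... (each step inverts the fractional part left over by the previous one):
  56 = 1*45 + 11, so a_0 = 1.
  45 = 4*11 + 1, so a_1 = 4.
  11 = 11*1 + 0, so a_2 = 11.
The remainder reaches 0 after 3 divisions, so the expansion has 3 partial quotients, read off in order.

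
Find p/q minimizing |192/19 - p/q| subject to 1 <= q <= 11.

Expand x = 192/19 as a continued fraction with the Euclidean algorithm:
  192 = 10*19 + 2, so a_0 = 10.
  19 = 9*2 + 1, so a_1 = 9.
  2 = 2*1 + 0, so a_2 = 2.
so x = [10; 9, 2].
Convergents (p_i = a_i*p_{i-1} + p_{i-2}, q_i = a_i*q_{i-1} + q_{i-2} with p_{-2}=0, p_{-1}=1, q_{-2}=1, q_{-1}=0), until the denominator exceeds 11:
  i=0: a_0=10, p_0 = 10*1 + 0 = 10, q_0 = 10*0 + 1 = 1.
  i=1: a_1=9, p_1 = 9*10 + 1 = 91, q_1 = 9*1 + 0 = 9.
  i=2: a_2=2, p_2 = 2*91 + 10 = 192, q_2 = 2*9 + 1 = 19.
q_2 = 19 > 11, so the last convergent with denominator <= 11 is p_1/q_1 = 91/9.
The closest fraction with denominator <= 11 is either p_1/q_1 or the intermediate fraction (k*p_1 + p_0)/(k*q_1 + q_0) with the largest k >= 1 whose denominator stays <= 11; these approach x as k grows, and every other convergent or intermediate fraction in range is farther away.
Largest k: floor((11 - q_0)/q_1) = floor((11 - 1)/9) = 1.
That gives (1*91 + 10)/(1*9 + 1) = 101/10.
Compare the errors: |x - 91/9| = |192*9 - 91*19|/(19*9) = 1/171, and |x - 101/10| = |192*10 - 101*19|/(19*10) = 1/190.
Cross-multiplying, 1*171 = 171 < 190 = 1*190, so 1/190 is smaller: the intermediate fraction 101/10 is closer to x than 91/9.

101/10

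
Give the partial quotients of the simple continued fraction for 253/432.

[0; 1, 1, 2, 2, 2, 1, 1, 2, 2]

Run the Euclidean algorithm on 253 and 432; the successive quotients are the partial quotients a_0, a_1, ... (each step inverts the fractional part left over by the previous one):
  253 = 0*432 + 253, so a_0 = 0.
  432 = 1*253 + 179, so a_1 = 1.
  253 = 1*179 + 74, so a_2 = 1.
  179 = 2*74 + 31, so a_3 = 2.
  74 = 2*31 + 12, so a_4 = 2.
  31 = 2*12 + 7, so a_5 = 2.
  12 = 1*7 + 5, so a_6 = 1.
  7 = 1*5 + 2, so a_7 = 1.
  5 = 2*2 + 1, so a_8 = 2.
  2 = 2*1 + 0, so a_9 = 2.
The remainder reaches 0 after 10 divisions, so the expansion has 10 partial quotients, read off in order.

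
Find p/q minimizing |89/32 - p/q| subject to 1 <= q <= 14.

25/9

Expand x = 89/32 as a continued fraction with the Euclidean algorithm:
  89 = 2*32 + 25, so a_0 = 2.
  32 = 1*25 + 7, so a_1 = 1.
  25 = 3*7 + 4, so a_2 = 3.
  7 = 1*4 + 3, so a_3 = 1.
  4 = 1*3 + 1, so a_4 = 1.
  3 = 3*1 + 0, so a_5 = 3.
so x = [2; 1, 3, 1, 1, 3].
Convergents (p_i = a_i*p_{i-1} + p_{i-2}, q_i = a_i*q_{i-1} + q_{i-2} with p_{-2}=0, p_{-1}=1, q_{-2}=1, q_{-1}=0), until the denominator exceeds 14:
  i=0: a_0=2, p_0 = 2*1 + 0 = 2, q_0 = 2*0 + 1 = 1.
  i=1: a_1=1, p_1 = 1*2 + 1 = 3, q_1 = 1*1 + 0 = 1.
  i=2: a_2=3, p_2 = 3*3 + 2 = 11, q_2 = 3*1 + 1 = 4.
  i=3: a_3=1, p_3 = 1*11 + 3 = 14, q_3 = 1*4 + 1 = 5.
  i=4: a_4=1, p_4 = 1*14 + 11 = 25, q_4 = 1*5 + 4 = 9.
  i=5: a_5=3, p_5 = 3*25 + 14 = 89, q_5 = 3*9 + 5 = 32.
q_5 = 32 > 14, so the last convergent with denominator <= 14 is p_4/q_4 = 25/9.
The closest fraction with denominator <= 14 is either p_4/q_4 or the intermediate fraction (k*p_4 + p_3)/(k*q_4 + q_3) with the largest k >= 1 whose denominator stays <= 14; these approach x as k grows, and every other convergent or intermediate fraction in range is farther away.
Largest k: floor((14 - q_3)/q_4) = floor((14 - 5)/9) = 1.
That gives (1*25 + 14)/(1*9 + 5) = 39/14.
Compare the errors: |x - 25/9| = |89*9 - 25*32|/(32*9) = 1/288, and |x - 39/14| = |89*14 - 39*32|/(32*14) = 2/448.
Cross-multiplying, 1*448 = 448 < 576 = 2*288, so 1/288 is smaller: the convergent 25/9 is closer to x than 39/14.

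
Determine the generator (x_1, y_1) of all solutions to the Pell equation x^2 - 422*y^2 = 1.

(x, y) = (7022501, 341850)

First expand sqrt(422) as a continued fraction. With x_i = (sqrt(422) + m_i)/d_i and (m_0, d_0) = (0, 1): a_0 = floor(sqrt(422)) = 20, since 20^2 = 400 <= 422 < 441 = 21^2.
Iterate m_{i+1} = d_i*a_i - m_i, d_{i+1} = (422 - m_{i+1}^2)/d_i, a_{i+1} = floor((a_0 + m_{i+1})/d_{i+1}):
  m_1 = 1*20 - 0 = 20, d_1 = (422 - 20^2)/1 = 22/1 = 22, a_1 = floor((20 + 20)/22) = 1.
  m_2 = 22*1 - 20 = 2, d_2 = (422 - 2^2)/22 = 418/22 = 19, a_2 = floor((20 + 2)/19) = 1.
  m_3 = 19*1 - 2 = 17, d_3 = (422 - 17^2)/19 = 133/19 = 7, a_3 = floor((20 + 17)/7) = 5.
  m_4 = 7*5 - 17 = 18, d_4 = (422 - 18^2)/7 = 98/7 = 14, a_4 = floor((20 + 18)/14) = 2.
  m_5 = 14*2 - 18 = 10, d_5 = (422 - 10^2)/14 = 322/14 = 23, a_5 = floor((20 + 10)/23) = 1.
  m_6 = 23*1 - 10 = 13, d_6 = (422 - 13^2)/23 = 253/23 = 11, a_6 = floor((20 + 13)/11) = 3.
  m_7 = 11*3 - 13 = 20, d_7 = (422 - 20^2)/11 = 22/11 = 2, a_7 = floor((20 + 20)/2) = 20.
  m_8 = 2*20 - 20 = 20, d_8 = (422 - 20^2)/2 = 22/2 = 11, a_8 = floor((20 + 20)/11) = 3.
  m_9 = 11*3 - 20 = 13, d_9 = (422 - 13^2)/11 = 253/11 = 23, a_9 = floor((20 + 13)/23) = 1.
  m_10 = 23*1 - 13 = 10, d_10 = (422 - 10^2)/23 = 322/23 = 14, a_10 = floor((20 + 10)/14) = 2.
  m_11 = 14*2 - 10 = 18, d_11 = (422 - 18^2)/14 = 98/14 = 7, a_11 = floor((20 + 18)/7) = 5.
  m_12 = 7*5 - 18 = 17, d_12 = (422 - 17^2)/7 = 133/7 = 19, a_12 = floor((20 + 17)/19) = 1.
  m_13 = 19*1 - 17 = 2, d_13 = (422 - 2^2)/19 = 418/19 = 22, a_13 = floor((20 + 2)/22) = 1.
  m_14 = 22*1 - 2 = 20, d_14 = (422 - 20^2)/22 = 22/22 = 1, a_14 = floor((20 + 20)/1) = 40.
  m_15 = 1*40 - 20 = 20, d_15 = (422 - 20^2)/1 = 22/1 = 22: (m_15, d_15) = (m_1, d_1) = (20, 22), so from here the quotients repeat a_1, ..., a_14; the period length is 14.
So sqrt(422) = [20; (1, 1, 5, 2, 1, 3, 20, 3, 1, 2, 5, 1, 1, 40)] with period length k = 14.
k is even, so the fundamental solution of x^2 - 422y^2 = 1 is (p_{k-1}, q_{k-1}) = (p_13, q_13); compute convergents through index 13.
Convergents (p_i = a_i*p_{i-1} + p_{i-2}, q_i = a_i*q_{i-1} + q_{i-2} with p_{-2}=0, p_{-1}=1, q_{-2}=1, q_{-1}=0):
  i=0: a_0=20, p_0 = 20*1 + 0 = 20, q_0 = 20*0 + 1 = 1.
  i=1: a_1=1, p_1 = 1*20 + 1 = 21, q_1 = 1*1 + 0 = 1.
  i=2: a_2=1, p_2 = 1*21 + 20 = 41, q_2 = 1*1 + 1 = 2.
  i=3: a_3=5, p_3 = 5*41 + 21 = 226, q_3 = 5*2 + 1 = 11.
  i=4: a_4=2, p_4 = 2*226 + 41 = 493, q_4 = 2*11 + 2 = 24.
  i=5: a_5=1, p_5 = 1*493 + 226 = 719, q_5 = 1*24 + 11 = 35.
  i=6: a_6=3, p_6 = 3*719 + 493 = 2650, q_6 = 3*35 + 24 = 129.
  i=7: a_7=20, p_7 = 20*2650 + 719 = 53719, q_7 = 20*129 + 35 = 2615.
  i=8: a_8=3, p_8 = 3*53719 + 2650 = 163807, q_8 = 3*2615 + 129 = 7974.
  i=9: a_9=1, p_9 = 1*163807 + 53719 = 217526, q_9 = 1*7974 + 2615 = 10589.
  i=10: a_10=2, p_10 = 2*217526 + 163807 = 598859, q_10 = 2*10589 + 7974 = 29152.
  i=11: a_11=5, p_11 = 5*598859 + 217526 = 3211821, q_11 = 5*29152 + 10589 = 156349.
  i=12: a_12=1, p_12 = 1*3211821 + 598859 = 3810680, q_12 = 1*156349 + 29152 = 185501.
  i=13: a_13=1, p_13 = 1*3810680 + 3211821 = 7022501, q_13 = 1*185501 + 156349 = 341850.
Check: 7022501^2 - 422*341850^2 = 49315520295001 - 49315520295000 = 1, so (x, y) = (7022501, 341850) solves the equation, and by the theorem it is the least positive solution.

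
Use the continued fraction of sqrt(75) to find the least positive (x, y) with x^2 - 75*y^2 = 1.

(x, y) = (26, 3)

First expand sqrt(75) as a continued fraction. With x_i = (sqrt(75) + m_i)/d_i and (m_0, d_0) = (0, 1): a_0 = floor(sqrt(75)) = 8, since 8^2 = 64 <= 75 < 81 = 9^2.
Iterate m_{i+1} = d_i*a_i - m_i, d_{i+1} = (75 - m_{i+1}^2)/d_i, a_{i+1} = floor((a_0 + m_{i+1})/d_{i+1}):
  m_1 = 1*8 - 0 = 8, d_1 = (75 - 8^2)/1 = 11/1 = 11, a_1 = floor((8 + 8)/11) = 1.
  m_2 = 11*1 - 8 = 3, d_2 = (75 - 3^2)/11 = 66/11 = 6, a_2 = floor((8 + 3)/6) = 1.
  m_3 = 6*1 - 3 = 3, d_3 = (75 - 3^2)/6 = 66/6 = 11, a_3 = floor((8 + 3)/11) = 1.
  m_4 = 11*1 - 3 = 8, d_4 = (75 - 8^2)/11 = 11/11 = 1, a_4 = floor((8 + 8)/1) = 16.
  m_5 = 1*16 - 8 = 8, d_5 = (75 - 8^2)/1 = 11/1 = 11: (m_5, d_5) = (m_1, d_1) = (8, 11), so from here the quotients repeat a_1, ..., a_4; the period length is 4.
So sqrt(75) = [8; (1, 1, 1, 16)] with period length k = 4.
k is even, so the fundamental solution of x^2 - 75y^2 = 1 is (p_{k-1}, q_{k-1}) = (p_3, q_3); compute convergents through index 3.
Convergents (p_i = a_i*p_{i-1} + p_{i-2}, q_i = a_i*q_{i-1} + q_{i-2} with p_{-2}=0, p_{-1}=1, q_{-2}=1, q_{-1}=0):
  i=0: a_0=8, p_0 = 8*1 + 0 = 8, q_0 = 8*0 + 1 = 1.
  i=1: a_1=1, p_1 = 1*8 + 1 = 9, q_1 = 1*1 + 0 = 1.
  i=2: a_2=1, p_2 = 1*9 + 8 = 17, q_2 = 1*1 + 1 = 2.
  i=3: a_3=1, p_3 = 1*17 + 9 = 26, q_3 = 1*2 + 1 = 3.
Check: 26^2 - 75*3^2 = 676 - 675 = 1, so (x, y) = (26, 3) solves the equation, and by the theorem it is the least positive solution.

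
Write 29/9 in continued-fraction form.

[3; 4, 2]

Run the Euclidean algorithm on 29 and 9; the successive quotients are the partial quotients a_0, a_1, ... (each step inverts the fractional part left over by the previous one):
  29 = 3*9 + 2, so a_0 = 3.
  9 = 4*2 + 1, so a_1 = 4.
  2 = 2*1 + 0, so a_2 = 2.
The remainder reaches 0 after 3 divisions, so the expansion has 3 partial quotients, read off in order.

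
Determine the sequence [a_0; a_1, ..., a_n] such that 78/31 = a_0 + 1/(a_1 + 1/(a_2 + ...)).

Run the Euclidean algorithm on 78 and 31; the successive quotients are the partial quotients a_0, a_1, ... (each step inverts the fractional part left over by the previous one):
  78 = 2*31 + 16, so a_0 = 2.
  31 = 1*16 + 15, so a_1 = 1.
  16 = 1*15 + 1, so a_2 = 1.
  15 = 15*1 + 0, so a_3 = 15.
The remainder reaches 0 after 4 divisions, so the expansion has 4 partial quotients, read off in order.

[2; 1, 1, 15]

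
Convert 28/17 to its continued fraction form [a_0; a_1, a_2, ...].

Run the Euclidean algorithm on 28 and 17; the successive quotients are the partial quotients a_0, a_1, ... (each step inverts the fractional part left over by the previous one):
  28 = 1*17 + 11, so a_0 = 1.
  17 = 1*11 + 6, so a_1 = 1.
  11 = 1*6 + 5, so a_2 = 1.
  6 = 1*5 + 1, so a_3 = 1.
  5 = 5*1 + 0, so a_4 = 5.
The remainder reaches 0 after 5 divisions, so the expansion has 5 partial quotients, read off in order.

[1; 1, 1, 1, 5]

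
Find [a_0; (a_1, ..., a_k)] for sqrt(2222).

Write x_i = (sqrt(2222) + m_i)/d_i with (m_0, d_0) = (0, 1). a_0 = floor(sqrt(2222)) = 47, since 47^2 = 2209 <= 2222 < 2304 = 48^2.
Iterate m_{i+1} = d_i*a_i - m_i, d_{i+1} = (2222 - m_{i+1}^2)/d_i, a_{i+1} = floor((a_0 + m_{i+1})/d_{i+1}):
  m_1 = 1*47 - 0 = 47, d_1 = (2222 - 47^2)/1 = 13/1 = 13, a_1 = floor((47 + 47)/13) = 7.
  m_2 = 13*7 - 47 = 44, d_2 = (2222 - 44^2)/13 = 286/13 = 22, a_2 = floor((47 + 44)/22) = 4.
  m_3 = 22*4 - 44 = 44, d_3 = (2222 - 44^2)/22 = 286/22 = 13, a_3 = floor((47 + 44)/13) = 7.
  m_4 = 13*7 - 44 = 47, d_4 = (2222 - 47^2)/13 = 13/13 = 1, a_4 = floor((47 + 47)/1) = 94.
  m_5 = 1*94 - 47 = 47, d_5 = (2222 - 47^2)/1 = 13/1 = 13: (m_5, d_5) = (m_1, d_1) = (47, 13), so from here the quotients repeat a_1, ..., a_4; the period length is 4.
Hence the expansion of sqrt(2222) is a_0 = 47 followed by the repeating block 7, 4, 7, 94 (period 4).

[47; (7, 4, 7, 94)]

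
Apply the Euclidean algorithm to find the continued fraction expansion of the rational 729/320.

Run the Euclidean algorithm on 729 and 320; the successive quotients are the partial quotients a_0, a_1, ... (each step inverts the fractional part left over by the previous one):
  729 = 2*320 + 89, so a_0 = 2.
  320 = 3*89 + 53, so a_1 = 3.
  89 = 1*53 + 36, so a_2 = 1.
  53 = 1*36 + 17, so a_3 = 1.
  36 = 2*17 + 2, so a_4 = 2.
  17 = 8*2 + 1, so a_5 = 8.
  2 = 2*1 + 0, so a_6 = 2.
The remainder reaches 0 after 7 divisions, so the expansion has 7 partial quotients, read off in order.

[2; 3, 1, 1, 2, 8, 2]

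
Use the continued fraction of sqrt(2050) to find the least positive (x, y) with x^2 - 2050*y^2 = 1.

First expand sqrt(2050) as a continued fraction. With x_i = (sqrt(2050) + m_i)/d_i and (m_0, d_0) = (0, 1): a_0 = floor(sqrt(2050)) = 45, since 45^2 = 2025 <= 2050 < 2116 = 46^2.
Iterate m_{i+1} = d_i*a_i - m_i, d_{i+1} = (2050 - m_{i+1}^2)/d_i, a_{i+1} = floor((a_0 + m_{i+1})/d_{i+1}):
  m_1 = 1*45 - 0 = 45, d_1 = (2050 - 45^2)/1 = 25/1 = 25, a_1 = floor((45 + 45)/25) = 3.
  m_2 = 25*3 - 45 = 30, d_2 = (2050 - 30^2)/25 = 1150/25 = 46, a_2 = floor((45 + 30)/46) = 1.
  m_3 = 46*1 - 30 = 16, d_3 = (2050 - 16^2)/46 = 1794/46 = 39, a_3 = floor((45 + 16)/39) = 1.
  m_4 = 39*1 - 16 = 23, d_4 = (2050 - 23^2)/39 = 1521/39 = 39, a_4 = floor((45 + 23)/39) = 1.
  m_5 = 39*1 - 23 = 16, d_5 = (2050 - 16^2)/39 = 1794/39 = 46, a_5 = floor((45 + 16)/46) = 1.
  m_6 = 46*1 - 16 = 30, d_6 = (2050 - 30^2)/46 = 1150/46 = 25, a_6 = floor((45 + 30)/25) = 3.
  m_7 = 25*3 - 30 = 45, d_7 = (2050 - 45^2)/25 = 25/25 = 1, a_7 = floor((45 + 45)/1) = 90.
  m_8 = 1*90 - 45 = 45, d_8 = (2050 - 45^2)/1 = 25/1 = 25: (m_8, d_8) = (m_1, d_1) = (45, 25), so from here the quotients repeat a_1, ..., a_7; the period length is 7.
So sqrt(2050) = [45; (3, 1, 1, 1, 1, 3, 90)] with period length k = 7.
k is odd, so (p_{k-1}, q_{k-1}) only solves x^2 - 2050y^2 = -1 and the fundamental solution of x^2 - 2050y^2 = 1 is (p_{2k-1}, q_{2k-1}) = (p_13, q_13); compute convergents through index 13, running through the period twice.
Convergents (p_i = a_i*p_{i-1} + p_{i-2}, q_i = a_i*q_{i-1} + q_{i-2} with p_{-2}=0, p_{-1}=1, q_{-2}=1, q_{-1}=0):
  i=0: a_0=45, p_0 = 45*1 + 0 = 45, q_0 = 45*0 + 1 = 1.
  i=1: a_1=3, p_1 = 3*45 + 1 = 136, q_1 = 3*1 + 0 = 3.
  i=2: a_2=1, p_2 = 1*136 + 45 = 181, q_2 = 1*3 + 1 = 4.
  i=3: a_3=1, p_3 = 1*181 + 136 = 317, q_3 = 1*4 + 3 = 7.
  i=4: a_4=1, p_4 = 1*317 + 181 = 498, q_4 = 1*7 + 4 = 11.
  i=5: a_5=1, p_5 = 1*498 + 317 = 815, q_5 = 1*11 + 7 = 18.
  i=6: a_6=3, p_6 = 3*815 + 498 = 2943, q_6 = 3*18 + 11 = 65.
  i=7: a_7=90, p_7 = 90*2943 + 815 = 265685, q_7 = 90*65 + 18 = 5868.
  i=8: a_8=3, p_8 = 3*265685 + 2943 = 799998, q_8 = 3*5868 + 65 = 17669.
  i=9: a_9=1, p_9 = 1*799998 + 265685 = 1065683, q_9 = 1*17669 + 5868 = 23537.
  i=10: a_10=1, p_10 = 1*1065683 + 799998 = 1865681, q_10 = 1*23537 + 17669 = 41206.
  i=11: a_11=1, p_11 = 1*1865681 + 1065683 = 2931364, q_11 = 1*41206 + 23537 = 64743.
  i=12: a_12=1, p_12 = 1*2931364 + 1865681 = 4797045, q_12 = 1*64743 + 41206 = 105949.
  i=13: a_13=3, p_13 = 3*4797045 + 2931364 = 17322499, q_13 = 3*105949 + 64743 = 382590.
Indeed p_6^2 - 2050*q_6^2 = 8661249 - 8661250 = -1, not +1.
Check: 17322499^2 - 2050*382590^2 = 300068971605001 - 300068971605000 = 1, so (x, y) = (17322499, 382590) solves the equation, and by the theorem it is the least positive solution.

(x, y) = (17322499, 382590)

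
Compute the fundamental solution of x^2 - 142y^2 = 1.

First expand sqrt(142) as a continued fraction. With x_i = (sqrt(142) + m_i)/d_i and (m_0, d_0) = (0, 1): a_0 = floor(sqrt(142)) = 11, since 11^2 = 121 <= 142 < 144 = 12^2.
Iterate m_{i+1} = d_i*a_i - m_i, d_{i+1} = (142 - m_{i+1}^2)/d_i, a_{i+1} = floor((a_0 + m_{i+1})/d_{i+1}):
  m_1 = 1*11 - 0 = 11, d_1 = (142 - 11^2)/1 = 21/1 = 21, a_1 = floor((11 + 11)/21) = 1.
  m_2 = 21*1 - 11 = 10, d_2 = (142 - 10^2)/21 = 42/21 = 2, a_2 = floor((11 + 10)/2) = 10.
  m_3 = 2*10 - 10 = 10, d_3 = (142 - 10^2)/2 = 42/2 = 21, a_3 = floor((11 + 10)/21) = 1.
  m_4 = 21*1 - 10 = 11, d_4 = (142 - 11^2)/21 = 21/21 = 1, a_4 = floor((11 + 11)/1) = 22.
  m_5 = 1*22 - 11 = 11, d_5 = (142 - 11^2)/1 = 21/1 = 21: (m_5, d_5) = (m_1, d_1) = (11, 21), so from here the quotients repeat a_1, ..., a_4; the period length is 4.
So sqrt(142) = [11; (1, 10, 1, 22)] with period length k = 4.
k is even, so the fundamental solution of x^2 - 142y^2 = 1 is (p_{k-1}, q_{k-1}) = (p_3, q_3); compute convergents through index 3.
Convergents (p_i = a_i*p_{i-1} + p_{i-2}, q_i = a_i*q_{i-1} + q_{i-2} with p_{-2}=0, p_{-1}=1, q_{-2}=1, q_{-1}=0):
  i=0: a_0=11, p_0 = 11*1 + 0 = 11, q_0 = 11*0 + 1 = 1.
  i=1: a_1=1, p_1 = 1*11 + 1 = 12, q_1 = 1*1 + 0 = 1.
  i=2: a_2=10, p_2 = 10*12 + 11 = 131, q_2 = 10*1 + 1 = 11.
  i=3: a_3=1, p_3 = 1*131 + 12 = 143, q_3 = 1*11 + 1 = 12.
Check: 143^2 - 142*12^2 = 20449 - 20448 = 1, so (x, y) = (143, 12) solves the equation, and by the theorem it is the least positive solution.

(x, y) = (143, 12)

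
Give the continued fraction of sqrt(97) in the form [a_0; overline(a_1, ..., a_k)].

[9; overline(1, 5, 1, 1, 1, 1, 1, 1, 5, 1, 18)]

Write x_i = (sqrt(97) + m_i)/d_i with (m_0, d_0) = (0, 1). a_0 = floor(sqrt(97)) = 9, since 9^2 = 81 <= 97 < 100 = 10^2.
Iterate m_{i+1} = d_i*a_i - m_i, d_{i+1} = (97 - m_{i+1}^2)/d_i, a_{i+1} = floor((a_0 + m_{i+1})/d_{i+1}):
  m_1 = 1*9 - 0 = 9, d_1 = (97 - 9^2)/1 = 16/1 = 16, a_1 = floor((9 + 9)/16) = 1.
  m_2 = 16*1 - 9 = 7, d_2 = (97 - 7^2)/16 = 48/16 = 3, a_2 = floor((9 + 7)/3) = 5.
  m_3 = 3*5 - 7 = 8, d_3 = (97 - 8^2)/3 = 33/3 = 11, a_3 = floor((9 + 8)/11) = 1.
  m_4 = 11*1 - 8 = 3, d_4 = (97 - 3^2)/11 = 88/11 = 8, a_4 = floor((9 + 3)/8) = 1.
  m_5 = 8*1 - 3 = 5, d_5 = (97 - 5^2)/8 = 72/8 = 9, a_5 = floor((9 + 5)/9) = 1.
  m_6 = 9*1 - 5 = 4, d_6 = (97 - 4^2)/9 = 81/9 = 9, a_6 = floor((9 + 4)/9) = 1.
  m_7 = 9*1 - 4 = 5, d_7 = (97 - 5^2)/9 = 72/9 = 8, a_7 = floor((9 + 5)/8) = 1.
  m_8 = 8*1 - 5 = 3, d_8 = (97 - 3^2)/8 = 88/8 = 11, a_8 = floor((9 + 3)/11) = 1.
  m_9 = 11*1 - 3 = 8, d_9 = (97 - 8^2)/11 = 33/11 = 3, a_9 = floor((9 + 8)/3) = 5.
  m_10 = 3*5 - 8 = 7, d_10 = (97 - 7^2)/3 = 48/3 = 16, a_10 = floor((9 + 7)/16) = 1.
  m_11 = 16*1 - 7 = 9, d_11 = (97 - 9^2)/16 = 16/16 = 1, a_11 = floor((9 + 9)/1) = 18.
  m_12 = 1*18 - 9 = 9, d_12 = (97 - 9^2)/1 = 16/1 = 16: (m_12, d_12) = (m_1, d_1) = (9, 16), so from here the quotients repeat a_1, ..., a_11; the period length is 11.
Hence the expansion of sqrt(97) is a_0 = 9 followed by the repeating block 1, 5, 1, 1, 1, 1, 1, 1, 5, 1, 18 (period 11).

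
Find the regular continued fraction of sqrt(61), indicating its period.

Write x_i = (sqrt(61) + m_i)/d_i with (m_0, d_0) = (0, 1). a_0 = floor(sqrt(61)) = 7, since 7^2 = 49 <= 61 < 64 = 8^2.
Iterate m_{i+1} = d_i*a_i - m_i, d_{i+1} = (61 - m_{i+1}^2)/d_i, a_{i+1} = floor((a_0 + m_{i+1})/d_{i+1}):
  m_1 = 1*7 - 0 = 7, d_1 = (61 - 7^2)/1 = 12/1 = 12, a_1 = floor((7 + 7)/12) = 1.
  m_2 = 12*1 - 7 = 5, d_2 = (61 - 5^2)/12 = 36/12 = 3, a_2 = floor((7 + 5)/3) = 4.
  m_3 = 3*4 - 5 = 7, d_3 = (61 - 7^2)/3 = 12/3 = 4, a_3 = floor((7 + 7)/4) = 3.
  m_4 = 4*3 - 7 = 5, d_4 = (61 - 5^2)/4 = 36/4 = 9, a_4 = floor((7 + 5)/9) = 1.
  m_5 = 9*1 - 5 = 4, d_5 = (61 - 4^2)/9 = 45/9 = 5, a_5 = floor((7 + 4)/5) = 2.
  m_6 = 5*2 - 4 = 6, d_6 = (61 - 6^2)/5 = 25/5 = 5, a_6 = floor((7 + 6)/5) = 2.
  m_7 = 5*2 - 6 = 4, d_7 = (61 - 4^2)/5 = 45/5 = 9, a_7 = floor((7 + 4)/9) = 1.
  m_8 = 9*1 - 4 = 5, d_8 = (61 - 5^2)/9 = 36/9 = 4, a_8 = floor((7 + 5)/4) = 3.
  m_9 = 4*3 - 5 = 7, d_9 = (61 - 7^2)/4 = 12/4 = 3, a_9 = floor((7 + 7)/3) = 4.
  m_10 = 3*4 - 7 = 5, d_10 = (61 - 5^2)/3 = 36/3 = 12, a_10 = floor((7 + 5)/12) = 1.
  m_11 = 12*1 - 5 = 7, d_11 = (61 - 7^2)/12 = 12/12 = 1, a_11 = floor((7 + 7)/1) = 14.
  m_12 = 1*14 - 7 = 7, d_12 = (61 - 7^2)/1 = 12/1 = 12: (m_12, d_12) = (m_1, d_1) = (7, 12), so from here the quotients repeat a_1, ..., a_11; the period length is 11.
Hence the expansion of sqrt(61) is a_0 = 7 followed by the repeating block 1, 4, 3, 1, 2, 2, 1, 3, 4, 1, 14 (period 11).

[7; (1, 4, 3, 1, 2, 2, 1, 3, 4, 1, 14)]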